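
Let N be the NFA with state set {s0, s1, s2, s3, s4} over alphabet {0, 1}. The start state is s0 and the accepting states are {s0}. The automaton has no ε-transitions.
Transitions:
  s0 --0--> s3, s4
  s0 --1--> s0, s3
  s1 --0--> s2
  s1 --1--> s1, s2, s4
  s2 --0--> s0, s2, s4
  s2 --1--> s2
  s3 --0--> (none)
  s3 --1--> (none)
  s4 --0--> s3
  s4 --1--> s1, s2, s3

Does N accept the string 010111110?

Start: {s0}
read 0: {s3, s4}
read 1: {s1, s2, s3}
read 0: {s0, s2, s4}
read 1: {s0, s1, s2, s3}
read 1: {s0, s1, s2, s3, s4}
read 1: {s0, s1, s2, s3, s4}
read 1: {s0, s1, s2, s3, s4}
read 1: {s0, s1, s2, s3, s4}
read 0: {s0, s2, s3, s4}
Reachable ∩ accepting = {s0} — nonempty.

accepted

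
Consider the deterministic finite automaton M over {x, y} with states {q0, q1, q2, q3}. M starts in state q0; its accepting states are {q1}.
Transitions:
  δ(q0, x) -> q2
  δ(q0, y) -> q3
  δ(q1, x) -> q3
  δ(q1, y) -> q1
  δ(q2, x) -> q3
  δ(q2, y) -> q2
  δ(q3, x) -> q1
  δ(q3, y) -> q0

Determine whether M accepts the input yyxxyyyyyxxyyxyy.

q0 --y--> q3
q3 --y--> q0
q0 --x--> q2
q2 --x--> q3
q3 --y--> q0
q0 --y--> q3
q3 --y--> q0
q0 --y--> q3
q3 --y--> q0
q0 --x--> q2
q2 --x--> q3
q3 --y--> q0
q0 --y--> q3
q3 --x--> q1
q1 --y--> q1
q1 --y--> q1
End in state q1, which is an accepting state.

accepted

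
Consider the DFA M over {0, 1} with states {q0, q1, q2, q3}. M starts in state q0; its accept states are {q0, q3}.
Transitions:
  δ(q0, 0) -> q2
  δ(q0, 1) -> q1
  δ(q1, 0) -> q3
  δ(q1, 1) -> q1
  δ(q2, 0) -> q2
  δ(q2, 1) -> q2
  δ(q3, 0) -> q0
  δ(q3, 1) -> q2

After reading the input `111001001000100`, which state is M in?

q2

q0 --1--> q1
q1 --1--> q1
q1 --1--> q1
q1 --0--> q3
q3 --0--> q0
q0 --1--> q1
q1 --0--> q3
q3 --0--> q0
q0 --1--> q1
q1 --0--> q3
q3 --0--> q0
q0 --0--> q2
q2 --1--> q2
q2 --0--> q2
q2 --0--> q2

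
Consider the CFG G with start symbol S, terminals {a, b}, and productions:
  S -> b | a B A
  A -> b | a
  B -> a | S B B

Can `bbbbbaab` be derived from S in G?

no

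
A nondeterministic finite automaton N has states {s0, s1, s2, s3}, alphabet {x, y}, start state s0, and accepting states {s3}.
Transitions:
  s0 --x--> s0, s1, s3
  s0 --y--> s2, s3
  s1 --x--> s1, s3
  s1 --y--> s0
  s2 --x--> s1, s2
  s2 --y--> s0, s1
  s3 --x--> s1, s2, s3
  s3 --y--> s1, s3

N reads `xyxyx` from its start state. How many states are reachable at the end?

4

Start: {s0}
read x: {s0, s1, s3}
read y: {s0, s1, s2, s3}
read x: {s0, s1, s2, s3}
read y: {s0, s1, s2, s3}
read x: {s0, s1, s2, s3}
Final reachable set {s0, s1, s2, s3} has 4 states.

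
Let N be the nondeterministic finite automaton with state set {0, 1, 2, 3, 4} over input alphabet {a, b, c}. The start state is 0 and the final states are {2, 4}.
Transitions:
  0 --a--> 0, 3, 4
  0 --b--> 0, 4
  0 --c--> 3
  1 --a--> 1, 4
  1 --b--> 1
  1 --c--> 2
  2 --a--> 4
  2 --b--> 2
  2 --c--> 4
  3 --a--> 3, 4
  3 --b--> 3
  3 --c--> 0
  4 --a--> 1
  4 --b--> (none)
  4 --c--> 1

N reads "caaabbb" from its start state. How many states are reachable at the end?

2

Start: {0}
read c: {3}
read a: {3, 4}
read a: {1, 3, 4}
read a: {1, 3, 4}
read b: {1, 3}
read b: {1, 3}
read b: {1, 3}
Final reachable set {1, 3} has 2 states.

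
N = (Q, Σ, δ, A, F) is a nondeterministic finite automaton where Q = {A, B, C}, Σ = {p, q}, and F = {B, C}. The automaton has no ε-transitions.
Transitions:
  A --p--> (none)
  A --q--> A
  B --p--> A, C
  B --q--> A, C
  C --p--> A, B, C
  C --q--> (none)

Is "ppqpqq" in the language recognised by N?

Start: {A}
read p: {}
The reachable set is empty and stays empty for the remaining 5 symbols.
Reachable ∩ accepting = {} — empty.

rejected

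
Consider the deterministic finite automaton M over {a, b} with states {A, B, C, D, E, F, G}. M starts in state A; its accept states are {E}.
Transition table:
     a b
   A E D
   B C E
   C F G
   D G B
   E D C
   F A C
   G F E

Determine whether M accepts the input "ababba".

rejected

A --a--> E
E --b--> C
C --a--> F
F --b--> C
C --b--> G
G --a--> F
End in state F, which is not an accepting state.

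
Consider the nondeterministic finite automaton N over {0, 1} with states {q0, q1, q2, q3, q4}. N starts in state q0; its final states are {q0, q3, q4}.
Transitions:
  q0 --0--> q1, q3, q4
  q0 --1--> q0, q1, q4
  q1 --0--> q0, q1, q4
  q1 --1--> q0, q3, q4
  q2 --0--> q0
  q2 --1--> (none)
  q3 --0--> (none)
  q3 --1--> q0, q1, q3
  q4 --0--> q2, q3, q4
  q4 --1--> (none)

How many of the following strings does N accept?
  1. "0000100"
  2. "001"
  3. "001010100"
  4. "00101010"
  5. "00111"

"0000100": accepted
"001": accepted
"001010100": accepted
"00101010": accepted
"00111": accepted

5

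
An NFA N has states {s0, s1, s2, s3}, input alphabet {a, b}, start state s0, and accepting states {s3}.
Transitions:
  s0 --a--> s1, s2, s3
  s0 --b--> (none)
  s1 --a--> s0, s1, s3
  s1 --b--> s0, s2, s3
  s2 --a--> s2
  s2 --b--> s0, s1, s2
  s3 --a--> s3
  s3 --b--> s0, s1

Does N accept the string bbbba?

rejected

Start: {s0}
read b: {}
The reachable set is empty and stays empty for the remaining 4 symbols.
Reachable ∩ accepting = {} — empty.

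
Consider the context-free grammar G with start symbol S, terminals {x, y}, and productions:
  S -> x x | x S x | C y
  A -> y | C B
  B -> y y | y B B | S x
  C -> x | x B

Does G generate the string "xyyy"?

S ⇒ Cy ⇒ xBy ⇒ xyyy

yes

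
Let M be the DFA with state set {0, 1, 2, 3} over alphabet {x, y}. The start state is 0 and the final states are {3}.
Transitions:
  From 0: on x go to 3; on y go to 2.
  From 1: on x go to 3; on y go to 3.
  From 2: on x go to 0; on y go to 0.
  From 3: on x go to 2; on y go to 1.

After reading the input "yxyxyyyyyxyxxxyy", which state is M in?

2

0 --y--> 2
2 --x--> 0
0 --y--> 2
2 --x--> 0
0 --y--> 2
2 --y--> 0
0 --y--> 2
2 --y--> 0
0 --y--> 2
2 --x--> 0
0 --y--> 2
2 --x--> 0
0 --x--> 3
3 --x--> 2
2 --y--> 0
0 --y--> 2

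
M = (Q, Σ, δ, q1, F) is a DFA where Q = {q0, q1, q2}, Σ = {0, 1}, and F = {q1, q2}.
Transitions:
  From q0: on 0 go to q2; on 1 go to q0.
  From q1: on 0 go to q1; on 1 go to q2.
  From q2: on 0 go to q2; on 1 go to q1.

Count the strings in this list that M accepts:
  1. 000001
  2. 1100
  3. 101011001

000001: accepted
1100: accepted
101011001: accepted

3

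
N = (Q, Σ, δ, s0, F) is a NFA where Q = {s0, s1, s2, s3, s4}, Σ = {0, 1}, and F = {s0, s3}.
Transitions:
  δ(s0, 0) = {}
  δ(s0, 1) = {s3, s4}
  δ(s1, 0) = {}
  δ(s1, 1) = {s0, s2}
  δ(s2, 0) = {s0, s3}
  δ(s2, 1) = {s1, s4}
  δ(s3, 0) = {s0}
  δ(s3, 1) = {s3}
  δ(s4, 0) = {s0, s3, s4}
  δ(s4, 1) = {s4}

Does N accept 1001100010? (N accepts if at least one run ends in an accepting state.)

Start: {s0}
read 1: {s3, s4}
read 0: {s0, s3, s4}
read 0: {s0, s3, s4}
read 1: {s3, s4}
read 1: {s3, s4}
read 0: {s0, s3, s4}
read 0: {s0, s3, s4}
read 0: {s0, s3, s4}
read 1: {s3, s4}
read 0: {s0, s3, s4}
Reachable ∩ accepting = {s0, s3} — nonempty.

accepted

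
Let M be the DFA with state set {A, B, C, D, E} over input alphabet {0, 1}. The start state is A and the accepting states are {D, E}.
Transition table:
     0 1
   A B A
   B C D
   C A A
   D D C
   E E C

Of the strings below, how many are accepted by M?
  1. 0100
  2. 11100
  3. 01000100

1

0100: accepted
11100: rejected
01000100: rejected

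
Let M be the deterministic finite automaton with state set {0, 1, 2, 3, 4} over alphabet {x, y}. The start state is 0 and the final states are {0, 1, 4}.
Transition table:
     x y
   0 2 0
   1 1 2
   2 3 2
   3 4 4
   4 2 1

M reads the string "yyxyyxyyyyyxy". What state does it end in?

4

0 --y--> 0
0 --y--> 0
0 --x--> 2
2 --y--> 2
2 --y--> 2
2 --x--> 3
3 --y--> 4
4 --y--> 1
1 --y--> 2
2 --y--> 2
2 --y--> 2
2 --x--> 3
3 --y--> 4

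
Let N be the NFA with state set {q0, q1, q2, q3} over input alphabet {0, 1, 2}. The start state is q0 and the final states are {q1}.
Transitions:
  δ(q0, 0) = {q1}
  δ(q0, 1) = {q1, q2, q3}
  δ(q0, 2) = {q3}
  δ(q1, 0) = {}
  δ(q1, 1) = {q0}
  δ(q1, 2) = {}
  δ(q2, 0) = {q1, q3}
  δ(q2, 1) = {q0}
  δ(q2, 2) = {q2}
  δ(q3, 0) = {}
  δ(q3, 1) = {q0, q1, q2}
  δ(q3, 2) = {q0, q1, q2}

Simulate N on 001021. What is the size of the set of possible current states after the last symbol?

Start: {q0}
read 0: {q1}
read 0: {}
The reachable set is empty and stays empty for the remaining 4 symbols.
Final reachable set {} has 0 states.

0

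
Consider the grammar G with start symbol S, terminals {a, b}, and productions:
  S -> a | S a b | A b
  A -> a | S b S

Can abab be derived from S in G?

yes

S ⇒ Sab ⇒ Abab ⇒ abab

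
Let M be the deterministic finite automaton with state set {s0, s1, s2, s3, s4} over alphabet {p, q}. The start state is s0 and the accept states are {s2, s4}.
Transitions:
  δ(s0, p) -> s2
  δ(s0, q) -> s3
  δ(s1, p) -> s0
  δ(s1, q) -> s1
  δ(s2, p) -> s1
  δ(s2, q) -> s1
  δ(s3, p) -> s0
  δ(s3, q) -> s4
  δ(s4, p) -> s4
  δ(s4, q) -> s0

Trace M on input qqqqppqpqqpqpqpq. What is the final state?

s0 --q--> s3
s3 --q--> s4
s4 --q--> s0
s0 --q--> s3
s3 --p--> s0
s0 --p--> s2
s2 --q--> s1
s1 --p--> s0
s0 --q--> s3
s3 --q--> s4
s4 --p--> s4
s4 --q--> s0
s0 --p--> s2
s2 --q--> s1
s1 --p--> s0
s0 --q--> s3

s3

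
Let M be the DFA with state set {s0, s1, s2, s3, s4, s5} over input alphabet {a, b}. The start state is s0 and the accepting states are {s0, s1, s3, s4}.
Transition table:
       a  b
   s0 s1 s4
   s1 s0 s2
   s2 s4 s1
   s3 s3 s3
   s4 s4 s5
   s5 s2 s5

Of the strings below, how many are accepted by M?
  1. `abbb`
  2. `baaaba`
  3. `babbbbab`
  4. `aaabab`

1

`abbb`: rejected
`baaaba`: rejected
`babbbbab`: accepted
`aaabab`: rejected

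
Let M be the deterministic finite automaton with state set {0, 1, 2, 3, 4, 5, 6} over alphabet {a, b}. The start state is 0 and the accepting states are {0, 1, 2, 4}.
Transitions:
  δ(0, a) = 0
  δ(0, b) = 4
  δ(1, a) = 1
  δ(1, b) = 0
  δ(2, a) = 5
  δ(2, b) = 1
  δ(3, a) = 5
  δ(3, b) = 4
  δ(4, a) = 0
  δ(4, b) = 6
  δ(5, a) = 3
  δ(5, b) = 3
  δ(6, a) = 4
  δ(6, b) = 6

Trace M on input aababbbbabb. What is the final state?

0 --a--> 0
0 --a--> 0
0 --b--> 4
4 --a--> 0
0 --b--> 4
4 --b--> 6
6 --b--> 6
6 --b--> 6
6 --a--> 4
4 --b--> 6
6 --b--> 6

6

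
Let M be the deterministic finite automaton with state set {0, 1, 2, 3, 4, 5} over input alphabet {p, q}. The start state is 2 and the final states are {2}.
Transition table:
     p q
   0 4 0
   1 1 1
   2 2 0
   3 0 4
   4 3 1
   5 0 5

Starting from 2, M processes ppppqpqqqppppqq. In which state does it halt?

1

2 --p--> 2
2 --p--> 2
2 --p--> 2
2 --p--> 2
2 --q--> 0
0 --p--> 4
4 --q--> 1
1 --q--> 1
1 --q--> 1
1 --p--> 1
1 --p--> 1
1 --p--> 1
1 --p--> 1
1 --q--> 1
1 --q--> 1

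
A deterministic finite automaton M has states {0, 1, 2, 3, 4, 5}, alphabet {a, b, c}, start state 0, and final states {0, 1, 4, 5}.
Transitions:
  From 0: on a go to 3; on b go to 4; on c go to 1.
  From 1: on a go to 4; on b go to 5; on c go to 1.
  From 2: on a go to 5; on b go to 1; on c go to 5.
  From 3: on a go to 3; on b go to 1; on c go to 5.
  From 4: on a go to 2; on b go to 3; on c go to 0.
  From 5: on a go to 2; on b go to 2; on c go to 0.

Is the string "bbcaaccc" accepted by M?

0 --b--> 4
4 --b--> 3
3 --c--> 5
5 --a--> 2
2 --a--> 5
5 --c--> 0
0 --c--> 1
1 --c--> 1
End in state 1, which is an accepting state.

accepted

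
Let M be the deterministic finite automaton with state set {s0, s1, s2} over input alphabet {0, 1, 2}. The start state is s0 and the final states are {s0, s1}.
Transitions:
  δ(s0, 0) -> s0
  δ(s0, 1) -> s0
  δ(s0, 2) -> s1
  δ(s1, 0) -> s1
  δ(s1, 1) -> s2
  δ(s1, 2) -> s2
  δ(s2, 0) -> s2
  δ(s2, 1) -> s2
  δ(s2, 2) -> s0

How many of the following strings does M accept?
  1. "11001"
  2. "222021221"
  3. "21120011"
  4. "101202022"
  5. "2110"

3

"11001": accepted
"222021221": rejected
"21120011": accepted
"101202022": accepted
"2110": rejected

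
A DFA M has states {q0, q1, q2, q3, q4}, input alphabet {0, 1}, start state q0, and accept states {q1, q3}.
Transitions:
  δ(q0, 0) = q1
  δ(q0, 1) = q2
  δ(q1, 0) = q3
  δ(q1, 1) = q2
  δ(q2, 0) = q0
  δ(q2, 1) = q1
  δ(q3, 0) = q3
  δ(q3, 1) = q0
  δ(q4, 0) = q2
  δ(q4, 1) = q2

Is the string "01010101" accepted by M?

rejected

q0 --0--> q1
q1 --1--> q2
q2 --0--> q0
q0 --1--> q2
q2 --0--> q0
q0 --1--> q2
q2 --0--> q0
q0 --1--> q2
End in state q2, which is not an accepting state.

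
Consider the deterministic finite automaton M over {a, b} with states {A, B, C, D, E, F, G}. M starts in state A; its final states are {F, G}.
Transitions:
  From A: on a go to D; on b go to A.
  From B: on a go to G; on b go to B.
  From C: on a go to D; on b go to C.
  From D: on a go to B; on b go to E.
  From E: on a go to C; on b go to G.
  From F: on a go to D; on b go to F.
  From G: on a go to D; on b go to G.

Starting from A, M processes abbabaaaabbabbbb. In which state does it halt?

A --a--> D
D --b--> E
E --b--> G
G --a--> D
D --b--> E
E --a--> C
C --a--> D
D --a--> B
B --a--> G
G --b--> G
G --b--> G
G --a--> D
D --b--> E
E --b--> G
G --b--> G
G --b--> G

G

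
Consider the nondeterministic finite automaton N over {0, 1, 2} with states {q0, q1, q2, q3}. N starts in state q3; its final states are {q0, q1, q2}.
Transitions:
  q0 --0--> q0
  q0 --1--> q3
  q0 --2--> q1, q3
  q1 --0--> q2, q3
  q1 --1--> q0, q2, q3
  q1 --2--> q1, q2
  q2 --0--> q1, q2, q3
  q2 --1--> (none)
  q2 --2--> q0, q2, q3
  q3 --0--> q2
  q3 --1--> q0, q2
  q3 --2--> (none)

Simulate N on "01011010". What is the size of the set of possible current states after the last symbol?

Start: {q3}
read 0: {q2}
read 1: {}
The reachable set is empty and stays empty for the remaining 6 symbols.
Final reachable set {} has 0 states.

0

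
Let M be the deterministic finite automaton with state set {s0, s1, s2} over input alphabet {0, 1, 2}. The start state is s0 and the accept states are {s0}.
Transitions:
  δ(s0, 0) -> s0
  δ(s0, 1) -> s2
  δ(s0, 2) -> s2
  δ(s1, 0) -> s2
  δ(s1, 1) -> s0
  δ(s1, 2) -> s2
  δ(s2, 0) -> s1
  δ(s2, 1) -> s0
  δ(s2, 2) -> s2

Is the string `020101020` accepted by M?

s0 --0--> s0
s0 --2--> s2
s2 --0--> s1
s1 --1--> s0
s0 --0--> s0
s0 --1--> s2
s2 --0--> s1
s1 --2--> s2
s2 --0--> s1
End in state s1, which is not an accepting state.

rejected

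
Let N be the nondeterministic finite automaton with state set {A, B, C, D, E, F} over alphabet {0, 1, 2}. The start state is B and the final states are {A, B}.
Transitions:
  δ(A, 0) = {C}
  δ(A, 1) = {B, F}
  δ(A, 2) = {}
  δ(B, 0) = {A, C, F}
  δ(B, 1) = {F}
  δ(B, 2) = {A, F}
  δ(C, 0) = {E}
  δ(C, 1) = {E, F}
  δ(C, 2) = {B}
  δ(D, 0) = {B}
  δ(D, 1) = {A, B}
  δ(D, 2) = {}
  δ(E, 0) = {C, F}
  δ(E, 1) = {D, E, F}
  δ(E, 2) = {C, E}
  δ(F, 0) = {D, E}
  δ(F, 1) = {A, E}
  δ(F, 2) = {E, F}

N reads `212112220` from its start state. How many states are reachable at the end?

5

Start: {B}
read 2: {A, F}
read 1: {A, B, E, F}
read 2: {A, C, E, F}
read 1: {A, B, D, E, F}
read 1: {A, B, D, E, F}
read 2: {A, C, E, F}
read 2: {B, C, E, F}
read 2: {A, B, C, E, F}
read 0: {A, C, D, E, F}
Final reachable set {A, C, D, E, F} has 5 states.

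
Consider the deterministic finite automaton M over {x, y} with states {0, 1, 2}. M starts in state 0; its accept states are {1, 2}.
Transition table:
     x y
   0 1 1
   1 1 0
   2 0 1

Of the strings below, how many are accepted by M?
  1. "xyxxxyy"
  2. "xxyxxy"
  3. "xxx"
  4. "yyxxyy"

"xyxxxyy": accepted
"xxyxxy": rejected
"xxx": accepted
"yyxxyy": accepted

3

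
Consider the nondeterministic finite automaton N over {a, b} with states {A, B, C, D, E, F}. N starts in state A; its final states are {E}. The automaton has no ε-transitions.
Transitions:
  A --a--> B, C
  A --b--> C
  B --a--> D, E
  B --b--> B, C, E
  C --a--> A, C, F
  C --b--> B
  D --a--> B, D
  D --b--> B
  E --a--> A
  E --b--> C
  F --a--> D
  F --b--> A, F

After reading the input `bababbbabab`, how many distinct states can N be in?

5

Start: {A}
read b: {C}
read a: {A, C, F}
read b: {A, B, C, F}
read a: {A, B, C, D, E, F}
read b: {A, B, C, E, F}
read b: {A, B, C, E, F}
read b: {A, B, C, E, F}
read a: {A, B, C, D, E, F}
read b: {A, B, C, E, F}
read a: {A, B, C, D, E, F}
read b: {A, B, C, E, F}
Final reachable set {A, B, C, E, F} has 5 states.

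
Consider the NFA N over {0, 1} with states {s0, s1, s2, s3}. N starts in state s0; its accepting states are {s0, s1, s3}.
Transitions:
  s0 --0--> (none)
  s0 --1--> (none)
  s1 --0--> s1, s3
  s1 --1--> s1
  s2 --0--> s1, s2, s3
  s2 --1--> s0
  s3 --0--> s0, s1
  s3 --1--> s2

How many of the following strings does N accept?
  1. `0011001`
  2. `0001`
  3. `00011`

0

`0011001`: rejected
`0001`: rejected
`00011`: rejected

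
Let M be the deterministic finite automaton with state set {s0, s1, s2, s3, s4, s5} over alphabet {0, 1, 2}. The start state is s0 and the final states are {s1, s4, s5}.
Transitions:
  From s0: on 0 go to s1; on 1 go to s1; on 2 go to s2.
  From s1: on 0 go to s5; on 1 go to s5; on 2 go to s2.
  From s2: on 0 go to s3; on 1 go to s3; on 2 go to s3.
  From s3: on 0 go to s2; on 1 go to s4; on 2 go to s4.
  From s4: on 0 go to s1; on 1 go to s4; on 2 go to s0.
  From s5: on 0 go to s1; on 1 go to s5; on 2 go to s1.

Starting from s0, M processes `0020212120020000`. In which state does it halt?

s2

s0 --0--> s1
s1 --0--> s5
s5 --2--> s1
s1 --0--> s5
s5 --2--> s1
s1 --1--> s5
s5 --2--> s1
s1 --1--> s5
s5 --2--> s1
s1 --0--> s5
s5 --0--> s1
s1 --2--> s2
s2 --0--> s3
s3 --0--> s2
s2 --0--> s3
s3 --0--> s2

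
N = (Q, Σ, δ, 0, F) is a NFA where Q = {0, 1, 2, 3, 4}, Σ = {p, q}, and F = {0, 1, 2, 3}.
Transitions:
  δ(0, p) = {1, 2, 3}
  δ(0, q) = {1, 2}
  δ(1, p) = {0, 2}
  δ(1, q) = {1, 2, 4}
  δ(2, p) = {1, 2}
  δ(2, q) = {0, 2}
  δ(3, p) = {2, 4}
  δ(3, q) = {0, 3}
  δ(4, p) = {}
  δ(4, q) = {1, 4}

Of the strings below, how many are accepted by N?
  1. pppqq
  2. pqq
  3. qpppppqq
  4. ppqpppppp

4

pppqq: accepted
pqq: accepted
qpppppqq: accepted
ppqpppppp: accepted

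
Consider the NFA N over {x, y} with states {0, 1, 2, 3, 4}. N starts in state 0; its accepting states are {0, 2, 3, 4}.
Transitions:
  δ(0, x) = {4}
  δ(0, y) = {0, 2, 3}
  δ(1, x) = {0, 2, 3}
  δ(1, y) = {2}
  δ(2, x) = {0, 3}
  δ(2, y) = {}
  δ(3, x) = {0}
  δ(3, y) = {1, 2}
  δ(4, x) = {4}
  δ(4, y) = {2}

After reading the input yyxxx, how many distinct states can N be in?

Start: {0}
read y: {0, 2, 3}
read y: {0, 1, 2, 3}
read x: {0, 2, 3, 4}
read x: {0, 3, 4}
read x: {0, 4}
Final reachable set {0, 4} has 2 states.

2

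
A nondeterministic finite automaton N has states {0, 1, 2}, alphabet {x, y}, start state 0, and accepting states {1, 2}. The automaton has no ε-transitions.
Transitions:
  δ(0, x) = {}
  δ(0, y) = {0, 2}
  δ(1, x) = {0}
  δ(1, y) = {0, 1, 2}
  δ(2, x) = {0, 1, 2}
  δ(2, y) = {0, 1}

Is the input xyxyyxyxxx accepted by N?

rejected

Start: {0}
read x: {}
The reachable set is empty and stays empty for the remaining 9 symbols.
Reachable ∩ accepting = {} — empty.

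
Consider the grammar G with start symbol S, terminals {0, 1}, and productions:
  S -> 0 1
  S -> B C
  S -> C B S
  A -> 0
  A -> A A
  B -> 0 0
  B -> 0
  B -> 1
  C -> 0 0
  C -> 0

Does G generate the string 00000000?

yes

S ⇒ CBS ⇒ 00BS ⇒ 000S ⇒ 000CBS ⇒ 00000BS ⇒ 000000S ⇒ 000000BC ⇒ 0000000C ⇒ 00000000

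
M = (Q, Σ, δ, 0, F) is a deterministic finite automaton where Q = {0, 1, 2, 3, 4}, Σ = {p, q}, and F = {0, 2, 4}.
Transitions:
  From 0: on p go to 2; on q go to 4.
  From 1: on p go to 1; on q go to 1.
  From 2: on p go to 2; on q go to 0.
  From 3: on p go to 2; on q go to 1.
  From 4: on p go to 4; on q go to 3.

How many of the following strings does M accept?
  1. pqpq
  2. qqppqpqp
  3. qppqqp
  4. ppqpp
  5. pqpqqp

4

pqpq: accepted
qqppqpqp: accepted
qppqqp: rejected
ppqpp: accepted
pqpqqp: accepted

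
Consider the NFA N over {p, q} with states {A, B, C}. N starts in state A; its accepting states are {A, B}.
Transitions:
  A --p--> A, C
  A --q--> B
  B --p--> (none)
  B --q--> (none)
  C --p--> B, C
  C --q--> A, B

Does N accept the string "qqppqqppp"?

Start: {A}
read q: {B}
read q: {}
The reachable set is empty and stays empty for the remaining 7 symbols.
Reachable ∩ accepting = {} — empty.

rejected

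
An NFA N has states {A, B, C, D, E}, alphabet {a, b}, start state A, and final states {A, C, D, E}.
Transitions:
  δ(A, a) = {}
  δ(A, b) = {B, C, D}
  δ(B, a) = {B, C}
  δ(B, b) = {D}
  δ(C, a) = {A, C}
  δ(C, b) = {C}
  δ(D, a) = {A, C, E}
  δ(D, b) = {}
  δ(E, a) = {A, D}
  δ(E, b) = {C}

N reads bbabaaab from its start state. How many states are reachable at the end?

3

Start: {A}
read b: {B, C, D}
read b: {C, D}
read a: {A, C, E}
read b: {B, C, D}
read a: {A, B, C, E}
read a: {A, B, C, D}
read a: {A, B, C, E}
read b: {B, C, D}
Final reachable set {B, C, D} has 3 states.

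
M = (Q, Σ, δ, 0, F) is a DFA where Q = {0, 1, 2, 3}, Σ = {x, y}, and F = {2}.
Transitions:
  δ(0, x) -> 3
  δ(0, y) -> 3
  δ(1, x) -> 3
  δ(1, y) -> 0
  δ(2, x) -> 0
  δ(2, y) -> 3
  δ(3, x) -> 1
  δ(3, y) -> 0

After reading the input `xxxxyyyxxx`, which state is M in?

3

0 --x--> 3
3 --x--> 1
1 --x--> 3
3 --x--> 1
1 --y--> 0
0 --y--> 3
3 --y--> 0
0 --x--> 3
3 --x--> 1
1 --x--> 3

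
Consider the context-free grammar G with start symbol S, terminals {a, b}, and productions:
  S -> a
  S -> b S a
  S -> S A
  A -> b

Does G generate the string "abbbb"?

S ⇒ SA ⇒ SAA ⇒ SAAA ⇒ SAAAA ⇒ aAAAA ⇒ abAAA ⇒ abbAA ⇒ abbbA ⇒ abbbb

yes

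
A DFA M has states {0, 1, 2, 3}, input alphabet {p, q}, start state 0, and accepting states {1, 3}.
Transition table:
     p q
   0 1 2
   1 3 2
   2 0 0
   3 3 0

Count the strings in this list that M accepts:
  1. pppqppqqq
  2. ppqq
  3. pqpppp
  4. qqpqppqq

1

pppqppqqq: rejected
ppqq: rejected
pqpppp: accepted
qqpqppqq: rejected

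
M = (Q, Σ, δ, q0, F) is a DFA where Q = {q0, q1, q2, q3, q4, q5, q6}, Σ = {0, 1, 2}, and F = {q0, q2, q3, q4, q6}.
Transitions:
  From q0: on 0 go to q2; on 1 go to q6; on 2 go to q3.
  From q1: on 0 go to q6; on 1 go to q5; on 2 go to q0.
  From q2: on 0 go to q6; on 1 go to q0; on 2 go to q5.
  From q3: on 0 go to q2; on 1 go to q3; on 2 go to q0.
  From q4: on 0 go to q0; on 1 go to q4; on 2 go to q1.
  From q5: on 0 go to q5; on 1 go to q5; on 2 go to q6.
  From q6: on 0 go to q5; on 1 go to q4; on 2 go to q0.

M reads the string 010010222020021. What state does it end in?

q4

q0 --0--> q2
q2 --1--> q0
q0 --0--> q2
q2 --0--> q6
q6 --1--> q4
q4 --0--> q0
q0 --2--> q3
q3 --2--> q0
q0 --2--> q3
q3 --0--> q2
q2 --2--> q5
q5 --0--> q5
q5 --0--> q5
q5 --2--> q6
q6 --1--> q4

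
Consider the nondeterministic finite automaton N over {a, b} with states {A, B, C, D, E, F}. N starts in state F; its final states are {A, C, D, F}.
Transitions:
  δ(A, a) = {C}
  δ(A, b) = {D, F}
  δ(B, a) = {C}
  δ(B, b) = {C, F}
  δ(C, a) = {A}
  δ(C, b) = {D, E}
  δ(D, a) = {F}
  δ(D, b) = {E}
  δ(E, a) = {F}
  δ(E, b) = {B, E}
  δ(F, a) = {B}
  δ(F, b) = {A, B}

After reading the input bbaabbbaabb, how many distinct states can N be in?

Start: {F}
read b: {A, B}
read b: {C, D, F}
read a: {A, B, F}
read a: {B, C}
read b: {C, D, E, F}
read b: {A, B, D, E}
read b: {B, C, D, E, F}
read a: {A, B, C, F}
read a: {A, B, C}
read b: {C, D, E, F}
read b: {A, B, D, E}
Final reachable set {A, B, D, E} has 4 states.

4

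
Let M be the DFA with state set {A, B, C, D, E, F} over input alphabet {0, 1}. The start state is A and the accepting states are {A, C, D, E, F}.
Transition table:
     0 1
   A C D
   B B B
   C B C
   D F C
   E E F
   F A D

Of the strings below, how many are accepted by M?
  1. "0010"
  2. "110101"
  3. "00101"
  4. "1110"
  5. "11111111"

1

"0010": rejected
"110101": rejected
"00101": rejected
"1110": rejected
"11111111": accepted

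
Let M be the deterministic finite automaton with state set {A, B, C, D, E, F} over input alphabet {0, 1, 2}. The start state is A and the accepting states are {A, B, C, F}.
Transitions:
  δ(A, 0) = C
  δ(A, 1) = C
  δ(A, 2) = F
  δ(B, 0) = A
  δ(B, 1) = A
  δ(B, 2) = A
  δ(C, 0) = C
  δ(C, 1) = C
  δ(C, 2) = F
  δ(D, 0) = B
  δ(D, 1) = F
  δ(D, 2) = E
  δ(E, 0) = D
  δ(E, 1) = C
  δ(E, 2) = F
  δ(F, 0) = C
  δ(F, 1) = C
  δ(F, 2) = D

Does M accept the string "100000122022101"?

A --1--> C
C --0--> C
C --0--> C
C --0--> C
C --0--> C
C --0--> C
C --1--> C
C --2--> F
F --2--> D
D --0--> B
B --2--> A
A --2--> F
F --1--> C
C --0--> C
C --1--> C
End in state C, which is an accepting state.

accepted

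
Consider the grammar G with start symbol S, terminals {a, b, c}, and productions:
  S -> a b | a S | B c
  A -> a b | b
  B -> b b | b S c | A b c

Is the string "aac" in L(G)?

no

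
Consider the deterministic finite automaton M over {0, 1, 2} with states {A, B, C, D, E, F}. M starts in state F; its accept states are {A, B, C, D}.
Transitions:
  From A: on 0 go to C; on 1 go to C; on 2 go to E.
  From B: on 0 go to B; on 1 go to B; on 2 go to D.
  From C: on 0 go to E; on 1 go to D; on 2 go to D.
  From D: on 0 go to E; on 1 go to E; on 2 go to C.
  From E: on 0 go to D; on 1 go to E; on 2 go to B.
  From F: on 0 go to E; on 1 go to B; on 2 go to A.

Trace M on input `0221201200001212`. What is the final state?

F --0--> E
E --2--> B
B --2--> D
D --1--> E
E --2--> B
B --0--> B
B --1--> B
B --2--> D
D --0--> E
E --0--> D
D --0--> E
E --0--> D
D --1--> E
E --2--> B
B --1--> B
B --2--> D

D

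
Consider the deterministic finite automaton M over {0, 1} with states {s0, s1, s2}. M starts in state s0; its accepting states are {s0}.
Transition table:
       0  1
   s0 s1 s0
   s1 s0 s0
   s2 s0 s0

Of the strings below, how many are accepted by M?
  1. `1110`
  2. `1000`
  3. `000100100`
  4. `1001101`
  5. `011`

`1110`: rejected
`1000`: rejected
`000100100`: accepted
`1001101`: accepted
`011`: accepted

3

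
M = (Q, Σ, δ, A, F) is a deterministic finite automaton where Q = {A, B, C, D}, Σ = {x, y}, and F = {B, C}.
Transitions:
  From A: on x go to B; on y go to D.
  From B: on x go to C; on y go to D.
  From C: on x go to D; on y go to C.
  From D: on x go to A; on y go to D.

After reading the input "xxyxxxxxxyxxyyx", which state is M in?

A --x--> B
B --x--> C
C --y--> C
C --x--> D
D --x--> A
A --x--> B
B --x--> C
C --x--> D
D --x--> A
A --y--> D
D --x--> A
A --x--> B
B --y--> D
D --y--> D
D --x--> A

A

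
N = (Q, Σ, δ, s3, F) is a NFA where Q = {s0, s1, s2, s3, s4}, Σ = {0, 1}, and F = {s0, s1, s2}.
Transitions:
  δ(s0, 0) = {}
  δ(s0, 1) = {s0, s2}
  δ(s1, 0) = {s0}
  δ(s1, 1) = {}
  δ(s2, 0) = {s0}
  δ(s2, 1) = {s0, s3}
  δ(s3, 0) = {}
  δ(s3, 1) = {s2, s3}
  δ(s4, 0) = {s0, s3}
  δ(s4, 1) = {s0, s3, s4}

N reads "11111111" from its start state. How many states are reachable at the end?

Start: {s3}
read 1: {s2, s3}
read 1: {s0, s2, s3}
read 1: {s0, s2, s3}
read 1: {s0, s2, s3}
read 1: {s0, s2, s3}
read 1: {s0, s2, s3}
read 1: {s0, s2, s3}
read 1: {s0, s2, s3}
Final reachable set {s0, s2, s3} has 3 states.

3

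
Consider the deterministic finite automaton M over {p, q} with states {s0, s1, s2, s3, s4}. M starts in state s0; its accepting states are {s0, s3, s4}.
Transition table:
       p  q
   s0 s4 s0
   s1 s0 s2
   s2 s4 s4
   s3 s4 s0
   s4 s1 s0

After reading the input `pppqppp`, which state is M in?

s0 --p--> s4
s4 --p--> s1
s1 --p--> s0
s0 --q--> s0
s0 --p--> s4
s4 --p--> s1
s1 --p--> s0

s0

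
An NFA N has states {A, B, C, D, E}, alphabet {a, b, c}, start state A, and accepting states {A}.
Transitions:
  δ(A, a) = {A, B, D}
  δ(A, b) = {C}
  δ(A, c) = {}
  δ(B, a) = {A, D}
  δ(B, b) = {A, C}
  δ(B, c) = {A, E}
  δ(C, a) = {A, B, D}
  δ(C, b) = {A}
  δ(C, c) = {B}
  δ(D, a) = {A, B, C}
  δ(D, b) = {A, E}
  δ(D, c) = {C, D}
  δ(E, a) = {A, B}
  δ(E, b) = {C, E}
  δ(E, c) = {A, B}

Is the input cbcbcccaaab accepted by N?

Start: {A}
read c: {}
The reachable set is empty and stays empty for the remaining 10 symbols.
Reachable ∩ accepting = {} — empty.

rejected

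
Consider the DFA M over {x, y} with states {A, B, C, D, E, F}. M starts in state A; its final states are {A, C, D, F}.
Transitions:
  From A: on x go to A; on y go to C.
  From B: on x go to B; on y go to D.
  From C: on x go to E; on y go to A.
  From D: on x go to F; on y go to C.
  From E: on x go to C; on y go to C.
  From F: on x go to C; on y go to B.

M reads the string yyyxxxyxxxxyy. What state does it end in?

A --y--> C
C --y--> A
A --y--> C
C --x--> E
E --x--> C
C --x--> E
E --y--> C
C --x--> E
E --x--> C
C --x--> E
E --x--> C
C --y--> A
A --y--> C

C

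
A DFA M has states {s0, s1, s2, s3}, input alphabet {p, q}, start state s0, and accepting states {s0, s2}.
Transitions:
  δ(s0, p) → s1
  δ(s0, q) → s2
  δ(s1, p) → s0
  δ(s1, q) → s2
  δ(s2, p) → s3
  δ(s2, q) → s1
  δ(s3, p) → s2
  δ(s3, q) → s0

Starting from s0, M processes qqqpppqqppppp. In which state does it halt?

s0 --q--> s2
s2 --q--> s1
s1 --q--> s2
s2 --p--> s3
s3 --p--> s2
s2 --p--> s3
s3 --q--> s0
s0 --q--> s2
s2 --p--> s3
s3 --p--> s2
s2 --p--> s3
s3 --p--> s2
s2 --p--> s3

s3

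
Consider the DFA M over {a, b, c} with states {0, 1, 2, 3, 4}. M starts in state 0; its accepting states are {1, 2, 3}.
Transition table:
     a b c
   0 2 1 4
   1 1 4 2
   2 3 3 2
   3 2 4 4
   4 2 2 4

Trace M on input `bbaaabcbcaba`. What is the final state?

0 --b--> 1
1 --b--> 4
4 --a--> 2
2 --a--> 3
3 --a--> 2
2 --b--> 3
3 --c--> 4
4 --b--> 2
2 --c--> 2
2 --a--> 3
3 --b--> 4
4 --a--> 2

2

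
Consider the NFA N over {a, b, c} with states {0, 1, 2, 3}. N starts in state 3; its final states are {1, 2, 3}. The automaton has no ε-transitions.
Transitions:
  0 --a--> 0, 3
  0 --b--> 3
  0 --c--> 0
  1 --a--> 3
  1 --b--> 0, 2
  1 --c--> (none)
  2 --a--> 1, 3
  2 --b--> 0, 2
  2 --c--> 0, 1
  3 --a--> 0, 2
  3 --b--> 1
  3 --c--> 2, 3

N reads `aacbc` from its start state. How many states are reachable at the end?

Start: {3}
read a: {0, 2}
read a: {0, 1, 3}
read c: {0, 2, 3}
read b: {0, 1, 2, 3}
read c: {0, 1, 2, 3}
Final reachable set {0, 1, 2, 3} has 4 states.

4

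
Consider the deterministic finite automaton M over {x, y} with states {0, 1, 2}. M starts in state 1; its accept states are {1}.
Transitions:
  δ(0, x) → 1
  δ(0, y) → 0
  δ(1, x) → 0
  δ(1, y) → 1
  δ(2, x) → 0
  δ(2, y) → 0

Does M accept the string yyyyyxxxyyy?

rejected

1 --y--> 1
1 --y--> 1
1 --y--> 1
1 --y--> 1
1 --y--> 1
1 --x--> 0
0 --x--> 1
1 --x--> 0
0 --y--> 0
0 --y--> 0
0 --y--> 0
End in state 0, which is not an accepting state.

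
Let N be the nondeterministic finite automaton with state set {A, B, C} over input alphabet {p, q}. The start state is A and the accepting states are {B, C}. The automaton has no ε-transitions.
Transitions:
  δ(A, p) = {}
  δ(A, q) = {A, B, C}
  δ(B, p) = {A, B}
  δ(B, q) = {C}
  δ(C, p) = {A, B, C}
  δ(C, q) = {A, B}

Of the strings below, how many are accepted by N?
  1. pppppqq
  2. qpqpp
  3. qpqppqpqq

pppppqq: rejected
qpqpp: accepted
qpqppqpqq: accepted

2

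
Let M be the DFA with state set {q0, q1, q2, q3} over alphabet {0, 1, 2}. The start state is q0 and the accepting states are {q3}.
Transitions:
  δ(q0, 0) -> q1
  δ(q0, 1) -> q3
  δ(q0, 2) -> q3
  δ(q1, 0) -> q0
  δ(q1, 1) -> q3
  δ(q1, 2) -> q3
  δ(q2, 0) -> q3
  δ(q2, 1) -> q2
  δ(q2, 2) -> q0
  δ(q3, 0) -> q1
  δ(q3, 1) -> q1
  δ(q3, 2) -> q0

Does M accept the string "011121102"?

q0 --0--> q1
q1 --1--> q3
q3 --1--> q1
q1 --1--> q3
q3 --2--> q0
q0 --1--> q3
q3 --1--> q1
q1 --0--> q0
q0 --2--> q3
End in state q3, which is an accepting state.

accepted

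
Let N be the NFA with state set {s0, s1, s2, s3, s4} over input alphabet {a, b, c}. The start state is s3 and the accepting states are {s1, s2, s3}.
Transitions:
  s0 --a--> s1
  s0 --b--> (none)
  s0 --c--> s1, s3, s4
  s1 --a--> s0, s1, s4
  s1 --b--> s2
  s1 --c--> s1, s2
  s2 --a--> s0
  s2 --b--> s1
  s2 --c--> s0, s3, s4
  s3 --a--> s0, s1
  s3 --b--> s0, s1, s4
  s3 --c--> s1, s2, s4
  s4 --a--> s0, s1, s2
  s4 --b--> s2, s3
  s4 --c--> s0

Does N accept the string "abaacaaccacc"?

accepted

Start: {s3}
read a: {s0, s1}
read b: {s2}
read a: {s0}
read a: {s1}
read c: {s1, s2}
read a: {s0, s1, s4}
read a: {s0, s1, s2, s4}
read c: {s0, s1, s2, s3, s4}
read c: {s0, s1, s2, s3, s4}
read a: {s0, s1, s2, s4}
read c: {s0, s1, s2, s3, s4}
read c: {s0, s1, s2, s3, s4}
Reachable ∩ accepting = {s1, s2, s3} — nonempty.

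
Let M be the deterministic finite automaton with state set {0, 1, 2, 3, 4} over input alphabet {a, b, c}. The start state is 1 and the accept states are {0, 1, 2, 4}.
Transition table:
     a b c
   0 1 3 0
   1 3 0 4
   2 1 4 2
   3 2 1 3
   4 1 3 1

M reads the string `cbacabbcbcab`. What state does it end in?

0

1 --c--> 4
4 --b--> 3
3 --a--> 2
2 --c--> 2
2 --a--> 1
1 --b--> 0
0 --b--> 3
3 --c--> 3
3 --b--> 1
1 --c--> 4
4 --a--> 1
1 --b--> 0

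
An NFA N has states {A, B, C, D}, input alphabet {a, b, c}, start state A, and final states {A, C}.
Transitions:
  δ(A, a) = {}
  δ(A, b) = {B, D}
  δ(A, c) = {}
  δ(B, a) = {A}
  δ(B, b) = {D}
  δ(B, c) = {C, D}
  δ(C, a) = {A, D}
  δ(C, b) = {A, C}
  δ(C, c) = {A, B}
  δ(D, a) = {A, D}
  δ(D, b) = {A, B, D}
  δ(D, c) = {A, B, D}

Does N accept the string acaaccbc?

Start: {A}
read a: {}
The reachable set is empty and stays empty for the remaining 7 symbols.
Reachable ∩ accepting = {} — empty.

rejected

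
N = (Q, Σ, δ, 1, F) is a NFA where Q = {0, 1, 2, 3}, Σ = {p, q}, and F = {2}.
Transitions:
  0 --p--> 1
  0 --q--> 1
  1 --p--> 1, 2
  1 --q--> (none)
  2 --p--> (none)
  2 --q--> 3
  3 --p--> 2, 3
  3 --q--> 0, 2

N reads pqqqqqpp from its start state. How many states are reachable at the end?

3

Start: {1}
read p: {1, 2}
read q: {3}
read q: {0, 2}
read q: {1, 3}
read q: {0, 2}
read q: {1, 3}
read p: {1, 2, 3}
read p: {1, 2, 3}
Final reachable set {1, 2, 3} has 3 states.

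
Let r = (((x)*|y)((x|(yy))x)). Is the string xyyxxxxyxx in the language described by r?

no

No split of xyyxxxxyxx into u·v has ((x)*|y) matching u and ((x|(yy))x) matching v.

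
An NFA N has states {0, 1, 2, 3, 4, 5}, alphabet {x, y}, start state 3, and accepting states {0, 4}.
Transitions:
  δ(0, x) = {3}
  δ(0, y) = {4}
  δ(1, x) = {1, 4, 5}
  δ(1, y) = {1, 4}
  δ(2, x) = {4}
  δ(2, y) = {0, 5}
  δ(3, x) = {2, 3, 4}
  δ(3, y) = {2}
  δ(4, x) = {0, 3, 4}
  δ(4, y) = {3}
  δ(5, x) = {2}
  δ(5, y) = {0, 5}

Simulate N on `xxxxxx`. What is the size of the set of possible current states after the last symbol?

Start: {3}
read x: {2, 3, 4}
read x: {0, 2, 3, 4}
read x: {0, 2, 3, 4}
read x: {0, 2, 3, 4}
read x: {0, 2, 3, 4}
read x: {0, 2, 3, 4}
Final reachable set {0, 2, 3, 4} has 4 states.

4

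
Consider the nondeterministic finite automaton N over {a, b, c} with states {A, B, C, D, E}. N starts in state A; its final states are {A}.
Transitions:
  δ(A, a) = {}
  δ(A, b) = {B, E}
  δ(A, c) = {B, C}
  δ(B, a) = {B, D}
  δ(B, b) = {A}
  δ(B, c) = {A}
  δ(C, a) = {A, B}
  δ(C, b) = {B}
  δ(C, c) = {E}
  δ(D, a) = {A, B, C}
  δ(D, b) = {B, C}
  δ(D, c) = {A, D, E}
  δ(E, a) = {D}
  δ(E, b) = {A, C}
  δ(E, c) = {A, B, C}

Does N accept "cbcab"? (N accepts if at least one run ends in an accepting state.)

accepted

Start: {A}
read c: {B, C}
read b: {A, B}
read c: {A, B, C}
read a: {A, B, D}
read b: {A, B, C, E}
Reachable ∩ accepting = {A} — nonempty.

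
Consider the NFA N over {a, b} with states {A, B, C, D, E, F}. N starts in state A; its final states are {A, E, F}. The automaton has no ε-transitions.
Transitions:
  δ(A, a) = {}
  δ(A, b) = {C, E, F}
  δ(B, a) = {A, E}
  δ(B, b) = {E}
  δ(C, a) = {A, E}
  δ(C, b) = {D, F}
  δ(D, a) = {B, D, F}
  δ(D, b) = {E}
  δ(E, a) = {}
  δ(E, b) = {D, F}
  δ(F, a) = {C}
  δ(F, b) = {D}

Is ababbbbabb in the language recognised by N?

rejected

Start: {A}
read a: {}
The reachable set is empty and stays empty for the remaining 9 symbols.
Reachable ∩ accepting = {} — empty.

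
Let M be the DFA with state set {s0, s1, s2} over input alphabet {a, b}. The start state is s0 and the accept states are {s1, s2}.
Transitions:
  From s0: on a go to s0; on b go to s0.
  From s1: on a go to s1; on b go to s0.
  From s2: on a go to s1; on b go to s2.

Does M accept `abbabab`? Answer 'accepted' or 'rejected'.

rejected

s0 --a--> s0
s0 --b--> s0
s0 --b--> s0
s0 --a--> s0
s0 --b--> s0
s0 --a--> s0
s0 --b--> s0
End in state s0, which is not an accepting state.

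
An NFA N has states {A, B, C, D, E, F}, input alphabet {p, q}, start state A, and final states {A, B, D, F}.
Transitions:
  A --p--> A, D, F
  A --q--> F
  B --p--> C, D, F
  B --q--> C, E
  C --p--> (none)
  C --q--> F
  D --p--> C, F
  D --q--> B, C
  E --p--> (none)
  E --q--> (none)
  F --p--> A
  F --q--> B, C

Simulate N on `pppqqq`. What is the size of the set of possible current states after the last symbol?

Start: {A}
read p: {A, D, F}
read p: {A, C, D, F}
read p: {A, C, D, F}
read q: {B, C, F}
read q: {B, C, E, F}
read q: {B, C, E, F}
Final reachable set {B, C, E, F} has 4 states.

4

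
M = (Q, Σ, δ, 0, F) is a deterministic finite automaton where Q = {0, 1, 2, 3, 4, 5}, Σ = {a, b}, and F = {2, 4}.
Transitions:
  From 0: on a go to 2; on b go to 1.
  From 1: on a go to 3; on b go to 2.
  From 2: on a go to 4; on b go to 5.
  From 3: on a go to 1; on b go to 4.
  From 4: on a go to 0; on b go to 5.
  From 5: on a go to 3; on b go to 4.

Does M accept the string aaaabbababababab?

0 --a--> 2
2 --a--> 4
4 --a--> 0
0 --a--> 2
2 --b--> 5
5 --b--> 4
4 --a--> 0
0 --b--> 1
1 --a--> 3
3 --b--> 4
4 --a--> 0
0 --b--> 1
1 --a--> 3
3 --b--> 4
4 --a--> 0
0 --b--> 1
End in state 1, which is not an accepting state.

rejected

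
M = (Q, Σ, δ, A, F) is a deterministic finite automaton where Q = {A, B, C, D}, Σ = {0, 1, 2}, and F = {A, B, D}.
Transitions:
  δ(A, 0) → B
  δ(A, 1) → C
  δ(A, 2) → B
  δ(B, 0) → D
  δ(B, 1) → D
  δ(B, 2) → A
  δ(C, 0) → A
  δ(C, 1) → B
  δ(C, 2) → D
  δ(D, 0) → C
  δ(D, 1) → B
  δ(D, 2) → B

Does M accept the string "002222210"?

A --0--> B
B --0--> D
D --2--> B
B --2--> A
A --2--> B
B --2--> A
A --2--> B
B --1--> D
D --0--> C
End in state C, which is not an accepting state.

rejected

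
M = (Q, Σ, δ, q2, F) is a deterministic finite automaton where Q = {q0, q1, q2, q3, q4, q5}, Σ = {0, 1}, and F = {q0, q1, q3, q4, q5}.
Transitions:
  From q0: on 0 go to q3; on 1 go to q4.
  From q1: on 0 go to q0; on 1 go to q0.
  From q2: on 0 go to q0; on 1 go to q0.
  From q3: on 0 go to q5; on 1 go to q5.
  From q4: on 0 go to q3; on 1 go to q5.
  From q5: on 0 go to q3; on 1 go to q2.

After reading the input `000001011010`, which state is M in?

q2 --0--> q0
q0 --0--> q3
q3 --0--> q5
q5 --0--> q3
q3 --0--> q5
q5 --1--> q2
q2 --0--> q0
q0 --1--> q4
q4 --1--> q5
q5 --0--> q3
q3 --1--> q5
q5 --0--> q3

q3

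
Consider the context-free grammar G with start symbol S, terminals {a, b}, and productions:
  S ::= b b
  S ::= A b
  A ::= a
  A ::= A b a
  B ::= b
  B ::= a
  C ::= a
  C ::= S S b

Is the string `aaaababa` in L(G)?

no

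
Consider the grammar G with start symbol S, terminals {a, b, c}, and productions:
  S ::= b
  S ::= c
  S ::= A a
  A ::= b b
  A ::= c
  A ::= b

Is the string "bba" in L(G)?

S ⇒ Aa ⇒ bba

yes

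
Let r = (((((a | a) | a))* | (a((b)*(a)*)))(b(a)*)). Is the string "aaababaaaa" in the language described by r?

no

No split of aaababaaaa into u·v has ((((a|a)|a))*|(a((b)*(a)*))) matching u and (b(a)*) matching v.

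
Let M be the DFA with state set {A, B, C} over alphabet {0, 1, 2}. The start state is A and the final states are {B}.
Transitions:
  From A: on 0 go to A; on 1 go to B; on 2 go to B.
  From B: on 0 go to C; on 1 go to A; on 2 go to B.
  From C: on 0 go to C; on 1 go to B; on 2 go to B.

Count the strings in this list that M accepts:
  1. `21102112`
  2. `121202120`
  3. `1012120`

`21102112`: accepted
`121202120`: rejected
`1012120`: rejected

1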